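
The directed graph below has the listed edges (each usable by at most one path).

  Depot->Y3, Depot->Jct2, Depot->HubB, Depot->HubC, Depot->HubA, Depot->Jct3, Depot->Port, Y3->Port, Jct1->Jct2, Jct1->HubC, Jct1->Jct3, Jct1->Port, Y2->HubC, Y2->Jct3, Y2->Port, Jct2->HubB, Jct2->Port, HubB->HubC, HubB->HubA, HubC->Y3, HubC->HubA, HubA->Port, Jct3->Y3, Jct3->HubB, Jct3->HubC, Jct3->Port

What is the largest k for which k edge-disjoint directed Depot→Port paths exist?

5

Assign every edge capacity 1; by Menger, the answer equals the max flow.
Path Depot→Port (+1); total 1.
Path Depot→Y3→Port (+1); total 2.
Path Depot→Jct2→Port (+1); total 3.
Path Depot→HubA→Port (+1); total 4.
Path Depot→Jct3→Port (+1); total 5.
No residual Depot→Port path; max flow = 5.
Certifying cut of size 5: {Depot→Jct2, Depot→Jct3, Depot→Port, HubA→Port, Y3→Port}.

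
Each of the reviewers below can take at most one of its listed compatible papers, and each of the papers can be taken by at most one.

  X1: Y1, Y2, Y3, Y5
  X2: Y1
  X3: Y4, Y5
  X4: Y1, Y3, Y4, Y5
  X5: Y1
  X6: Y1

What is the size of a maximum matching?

4

Unit-capacity flow: source→left, listed edges, right→sink; max matching = max flow.
Augmenting path X1→Y1 (+1); matched 1.
Augmenting path X3→Y4 (+1); matched 2.
Augmenting path X4→Y3 (+1); matched 3.
Augmenting path X2→Y1→X1→Y2 (+1); matched 4.
No augmenting path remains; maximum matching = 4.
König certificate: {X1, X3, X4, Y1} is a vertex cover of size 4 (every listed pair touches it), so no matching can be larger.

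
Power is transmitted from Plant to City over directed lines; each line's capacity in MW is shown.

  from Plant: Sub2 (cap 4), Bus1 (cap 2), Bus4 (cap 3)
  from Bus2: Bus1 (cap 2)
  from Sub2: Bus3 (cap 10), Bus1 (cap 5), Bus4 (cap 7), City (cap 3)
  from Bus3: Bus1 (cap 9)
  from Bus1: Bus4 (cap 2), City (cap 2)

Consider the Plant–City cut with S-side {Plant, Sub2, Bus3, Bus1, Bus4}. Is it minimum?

Yes — it is a minimum cut (capacity 5).

Given cut capacity: 3 + 2 = 5.
Augment Plant→Sub2→City: bottleneck 3, flow now 3.
Augment Plant→Bus1→City: bottleneck 2, flow now 5.
No augmenting path remains; maximum flow = 5.
Cut capacity 5 equals the max flow, so it is a minimum cut.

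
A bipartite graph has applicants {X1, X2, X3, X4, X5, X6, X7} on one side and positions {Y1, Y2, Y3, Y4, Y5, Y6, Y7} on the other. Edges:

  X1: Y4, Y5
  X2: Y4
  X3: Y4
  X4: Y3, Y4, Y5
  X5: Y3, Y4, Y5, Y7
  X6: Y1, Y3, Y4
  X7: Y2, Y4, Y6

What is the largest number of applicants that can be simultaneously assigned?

Unit-capacity flow: source→left, listed edges, right→sink; max matching = max flow.
Augmenting path X1→Y4 (+1); matched 1.
Augmenting path X4→Y3 (+1); matched 2.
Augmenting path X5→Y5 (+1); matched 3.
Augmenting path X6→Y1 (+1); matched 4.
Augmenting path X7→Y2 (+1); matched 5.
Augmenting path X2→Y4→X1→Y5→X5→Y7 (+1); matched 6.
No augmenting path remains; maximum matching = 6.
König certificate: {X1, X4, X5, X6, X7, Y4} is a vertex cover of size 6 (every listed pair touches it), so no matching can be larger.

6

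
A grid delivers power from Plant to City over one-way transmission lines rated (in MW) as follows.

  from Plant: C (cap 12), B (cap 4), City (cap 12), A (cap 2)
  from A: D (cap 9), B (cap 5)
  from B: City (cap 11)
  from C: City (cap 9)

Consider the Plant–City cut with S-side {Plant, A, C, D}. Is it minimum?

Given cut capacity: 4 + 12 + 5 + 9 = 30.
Augment Plant→City: bottleneck 12, flow now 12.
Augment Plant→B→City: bottleneck 4, flow now 16.
Augment Plant→C→City: bottleneck 9, flow now 25.
Augment Plant→A→B→City: bottleneck 2, flow now 27.
No augmenting path remains; maximum flow = 27.
In the residual graph, reachable from Plant: {Plant, C}.
Min-cut edges: Plant→A (2), Plant→B (4), Plant→City (12), C→City (9); capacity 2 + 4 + 12 + 9 = 27.
Cut capacity 30 exceeds the max flow 27, so it is not minimum.

No — its capacity is 30, but the minimum cut has capacity 27.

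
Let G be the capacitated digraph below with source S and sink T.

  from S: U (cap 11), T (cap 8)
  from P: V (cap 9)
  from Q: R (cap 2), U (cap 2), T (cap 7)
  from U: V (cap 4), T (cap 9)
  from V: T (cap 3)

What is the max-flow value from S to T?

Augment S→T: bottleneck 8, flow now 8.
Augment S→U→T: bottleneck 9, flow now 17.
Augment S→U→V→T: bottleneck 2, flow now 19.
No augmenting path remains; maximum flow = 19.
In the residual graph, reachable from S: {S}.
Min-cut edges: S→U (11), S→T (8); capacity 11 + 8 = 19.
This cut is saturated, so no flow can exceed 19.

19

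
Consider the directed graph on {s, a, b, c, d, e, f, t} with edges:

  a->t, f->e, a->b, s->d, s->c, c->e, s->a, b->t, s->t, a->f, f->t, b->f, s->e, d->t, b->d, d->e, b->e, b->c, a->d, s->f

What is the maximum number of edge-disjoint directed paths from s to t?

4

Assign every edge capacity 1; by Menger, the answer equals the max flow.
Path s→t (+1); total 1.
Path s→a→t (+1); total 2.
Path s→d→t (+1); total 3.
Path s→f→t (+1); total 4.
No residual s→t path; max flow = 4.
Certifying cut of size 4: {s→a, s→d, s→f, s→t}.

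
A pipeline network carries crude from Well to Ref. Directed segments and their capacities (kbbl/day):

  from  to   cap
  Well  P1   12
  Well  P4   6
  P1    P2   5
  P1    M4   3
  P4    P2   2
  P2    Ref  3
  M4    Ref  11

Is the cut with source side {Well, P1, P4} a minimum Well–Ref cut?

No — its capacity is 10, but the minimum cut has capacity 6.

Given cut capacity: 5 + 3 + 2 = 10.
Augment Well→P1→P2→Ref: bottleneck 3, flow now 3.
Augment Well→P1→M4→Ref: bottleneck 3, flow now 6.
No augmenting path remains; maximum flow = 6.
In the residual graph, reachable from Well: {Well, P1, P4, P2}.
Min-cut edges: P1→M4 (3), P2→Ref (3); capacity 3 + 3 = 6.
Cut capacity 10 exceeds the max flow 6, so it is not minimum.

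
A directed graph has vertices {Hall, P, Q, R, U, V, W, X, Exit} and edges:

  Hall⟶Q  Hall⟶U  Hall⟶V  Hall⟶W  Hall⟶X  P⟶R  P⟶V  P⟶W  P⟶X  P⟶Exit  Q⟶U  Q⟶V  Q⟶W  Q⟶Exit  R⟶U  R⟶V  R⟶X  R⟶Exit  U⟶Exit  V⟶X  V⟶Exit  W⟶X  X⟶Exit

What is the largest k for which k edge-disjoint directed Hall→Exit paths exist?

Assign every edge capacity 1; by Menger, the answer equals the max flow.
Path Hall→Q→Exit (+1); total 1.
Path Hall→U→Exit (+1); total 2.
Path Hall→V→Exit (+1); total 3.
Path Hall→X→Exit (+1); total 4.
No residual Hall→Exit path; max flow = 4.
Certifying cut of size 4: {Hall→Q, Hall→U, Hall→V, X→Exit}.

4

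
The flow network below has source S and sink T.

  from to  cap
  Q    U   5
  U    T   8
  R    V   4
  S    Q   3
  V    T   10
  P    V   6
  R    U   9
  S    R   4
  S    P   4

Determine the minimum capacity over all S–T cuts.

11

Augment S→P→V→T: bottleneck 4, flow now 4.
Augment S→Q→U→T: bottleneck 3, flow now 7.
Augment S→R→U→T: bottleneck 4, flow now 11.
No augmenting path remains; maximum flow = 11.
By max-flow min-cut, the minimum cut capacity equals the max flow.
In the residual graph, reachable from S: {S}.
Min-cut edges: S→P (4), S→Q (3), S→R (4); capacity 4 + 3 + 4 = 11.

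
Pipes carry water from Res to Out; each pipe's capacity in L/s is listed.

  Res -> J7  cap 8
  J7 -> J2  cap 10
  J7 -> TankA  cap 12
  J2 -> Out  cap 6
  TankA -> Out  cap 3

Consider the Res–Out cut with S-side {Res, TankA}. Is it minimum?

Given cut capacity: 8 + 3 = 11.
Augment Res→J7→J2→Out: bottleneck 6, flow now 6.
Augment Res→J7→TankA→Out: bottleneck 2, flow now 8.
No augmenting path remains; maximum flow = 8.
In the residual graph, reachable from Res: {Res}.
Min-cut edges: Res→J7 (8); capacity 8 = 8.
Cut capacity 11 exceeds the max flow 8, so it is not minimum.

No — its capacity is 11, but the minimum cut has capacity 8.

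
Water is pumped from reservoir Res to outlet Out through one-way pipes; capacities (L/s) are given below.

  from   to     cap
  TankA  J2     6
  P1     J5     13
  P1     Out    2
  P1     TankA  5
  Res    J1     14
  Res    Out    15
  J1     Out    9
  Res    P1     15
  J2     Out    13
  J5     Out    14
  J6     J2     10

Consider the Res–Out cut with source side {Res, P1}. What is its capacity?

Edges leaving {Res, P1}: Res→J1 (14), Res→Out (15), P1→TankA (5), P1→J5 (13), P1→Out (2).
Cut capacity = 14 + 15 + 5 + 13 + 2 = 49.

49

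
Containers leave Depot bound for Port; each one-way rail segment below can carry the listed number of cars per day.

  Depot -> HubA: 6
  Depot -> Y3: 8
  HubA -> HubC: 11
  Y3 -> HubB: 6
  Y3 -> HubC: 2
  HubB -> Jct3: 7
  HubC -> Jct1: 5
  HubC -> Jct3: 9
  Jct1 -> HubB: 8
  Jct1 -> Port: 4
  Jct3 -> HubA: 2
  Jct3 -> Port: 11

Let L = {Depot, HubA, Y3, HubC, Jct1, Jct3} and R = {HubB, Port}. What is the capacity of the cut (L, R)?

29

Edges leaving {Depot, HubA, Y3, HubC, Jct1, Jct3}: Y3→HubB (6), Jct1→HubB (8), Jct1→Port (4), Jct3→Port (11).
Cut capacity = 6 + 8 + 4 + 11 = 29.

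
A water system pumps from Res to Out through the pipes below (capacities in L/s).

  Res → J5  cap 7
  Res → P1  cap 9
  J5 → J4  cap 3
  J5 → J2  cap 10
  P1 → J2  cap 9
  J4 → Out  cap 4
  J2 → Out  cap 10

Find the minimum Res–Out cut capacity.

Augment Res→J5→J4→Out: bottleneck 3, flow now 3.
Augment Res→J5→J2→Out: bottleneck 4, flow now 7.
Augment Res→P1→J2→Out: bottleneck 6, flow now 13.
No augmenting path remains; maximum flow = 13.
By max-flow min-cut, the minimum cut capacity equals the max flow.
In the residual graph, reachable from Res: {Res, J5, P1, J2}.
Min-cut edges: J5→J4 (3), J2→Out (10); capacity 3 + 10 = 13.

13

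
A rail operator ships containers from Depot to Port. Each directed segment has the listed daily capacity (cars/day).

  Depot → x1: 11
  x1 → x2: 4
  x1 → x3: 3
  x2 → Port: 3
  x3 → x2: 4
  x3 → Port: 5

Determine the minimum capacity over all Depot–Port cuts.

6

Augment Depot→x1→x2→Port: bottleneck 3, flow now 3.
Augment Depot→x1→x3→Port: bottleneck 3, flow now 6.
No augmenting path remains; maximum flow = 6.
By max-flow min-cut, the minimum cut capacity equals the max flow.
In the residual graph, reachable from Depot: {Depot, x1, x2}.
Min-cut edges: x1→x3 (3), x2→Port (3); capacity 3 + 3 = 6.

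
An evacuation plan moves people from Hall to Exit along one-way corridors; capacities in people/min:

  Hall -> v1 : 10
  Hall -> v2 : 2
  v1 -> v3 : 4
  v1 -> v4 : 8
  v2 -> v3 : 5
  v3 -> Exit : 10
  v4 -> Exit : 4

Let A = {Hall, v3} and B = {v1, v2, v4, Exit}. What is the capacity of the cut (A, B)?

22

Edges leaving {Hall, v3}: Hall→v1 (10), Hall→v2 (2), v3→Exit (10).
Cut capacity = 10 + 2 + 10 = 22.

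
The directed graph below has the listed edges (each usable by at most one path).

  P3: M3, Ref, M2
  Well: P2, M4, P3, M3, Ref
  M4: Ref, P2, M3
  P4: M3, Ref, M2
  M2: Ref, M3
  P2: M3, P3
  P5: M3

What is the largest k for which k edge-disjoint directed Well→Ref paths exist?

4

Assign every edge capacity 1; by Menger, the answer equals the max flow.
Path Well→Ref (+1); total 1.
Path Well→M4→Ref (+1); total 2.
Path Well→P3→Ref (+1); total 3.
Path Well→P2→P3→M2→Ref (+1); total 4.
No residual Well→Ref path; max flow = 4.
Certifying cut of size 4: {Well→M4, Well→P2, Well→P3, Well→Ref}.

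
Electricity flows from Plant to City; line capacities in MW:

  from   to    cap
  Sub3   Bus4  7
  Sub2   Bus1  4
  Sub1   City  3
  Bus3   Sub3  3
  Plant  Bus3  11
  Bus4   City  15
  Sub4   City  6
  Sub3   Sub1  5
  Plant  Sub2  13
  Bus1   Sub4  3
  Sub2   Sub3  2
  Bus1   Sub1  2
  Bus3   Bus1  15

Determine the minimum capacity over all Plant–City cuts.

10

Augment Plant→Bus3→Sub3→Bus4→City: bottleneck 3, flow now 3.
Augment Plant→Bus3→Bus1→Sub4→City: bottleneck 3, flow now 6.
Augment Plant→Bus3→Bus1→Sub1→City: bottleneck 2, flow now 8.
Augment Plant→Sub2→Sub3→Bus4→City: bottleneck 2, flow now 10.
No augmenting path remains; maximum flow = 10.
By max-flow min-cut, the minimum cut capacity equals the max flow.
In the residual graph, reachable from Plant: {Plant, Bus3, Sub2, Bus1}.
Min-cut edges: Bus3→Sub3 (3), Sub2→Sub3 (2), Bus1→Sub4 (3), Bus1→Sub1 (2); capacity 3 + 2 + 3 + 2 = 10.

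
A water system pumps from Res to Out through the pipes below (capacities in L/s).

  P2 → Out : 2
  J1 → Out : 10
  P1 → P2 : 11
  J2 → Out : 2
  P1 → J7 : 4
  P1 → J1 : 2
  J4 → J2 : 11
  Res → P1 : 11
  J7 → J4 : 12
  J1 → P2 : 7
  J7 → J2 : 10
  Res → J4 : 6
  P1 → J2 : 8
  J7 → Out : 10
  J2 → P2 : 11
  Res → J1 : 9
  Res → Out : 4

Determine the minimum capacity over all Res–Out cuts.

Augment Res→Out: bottleneck 4, flow now 4.
Augment Res→J1→Out: bottleneck 9, flow now 13.
Augment Res→P1→J7→Out: bottleneck 4, flow now 17.
Augment Res→P1→J2→Out: bottleneck 2, flow now 19.
Augment Res→P1→J1→Out: bottleneck 1, flow now 20.
Augment Res→P1→P2→Out: bottleneck 2, flow now 22.
No augmenting path remains; maximum flow = 22.
By max-flow min-cut, the minimum cut capacity equals the max flow.
In the residual graph, reachable from Res: {Res, P1, J4, J2, J1, P2}.
Min-cut edges: Res→Out (4), P1→J7 (4), J2→Out (2), J1→Out (10), P2→Out (2); capacity 4 + 4 + 2 + 10 + 2 = 22.

22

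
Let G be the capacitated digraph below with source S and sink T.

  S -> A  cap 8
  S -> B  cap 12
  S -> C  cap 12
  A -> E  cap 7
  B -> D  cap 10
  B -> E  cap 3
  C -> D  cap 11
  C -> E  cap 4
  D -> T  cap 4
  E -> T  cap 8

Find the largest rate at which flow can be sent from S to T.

12

Augment S→A→E→T: bottleneck 7, flow now 7.
Augment S→B→D→T: bottleneck 4, flow now 11.
Augment S→B→E→T: bottleneck 1, flow now 12.
No augmenting path remains; maximum flow = 12.
In the residual graph, reachable from S: {S, A, B, C, D, E}.
Min-cut edges: D→T (4), E→T (8); capacity 4 + 8 = 12.
This cut is saturated, so no flow can exceed 12.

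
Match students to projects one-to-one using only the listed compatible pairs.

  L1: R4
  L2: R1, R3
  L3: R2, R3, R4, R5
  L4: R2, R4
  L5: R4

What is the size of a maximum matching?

Unit-capacity flow: source→left, listed edges, right→sink; max matching = max flow.
Augmenting path L1→R4 (+1); matched 1.
Augmenting path L2→R1 (+1); matched 2.
Augmenting path L3→R2 (+1); matched 3.
Augmenting path L4→R2→L3→R3 (+1); matched 4.
No augmenting path remains; maximum matching = 4.
König certificate: {L2, L3, L4, R4} is a vertex cover of size 4 (every listed pair touches it), so no matching can be larger.

4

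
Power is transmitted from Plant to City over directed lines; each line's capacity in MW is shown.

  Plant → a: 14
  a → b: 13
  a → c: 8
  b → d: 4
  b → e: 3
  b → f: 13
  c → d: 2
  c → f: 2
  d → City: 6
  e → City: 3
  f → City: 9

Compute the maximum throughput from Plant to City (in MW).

Augment Plant→a→b→d→City: bottleneck 4, flow now 4.
Augment Plant→a→b→e→City: bottleneck 3, flow now 7.
Augment Plant→a→b→f→City: bottleneck 6, flow now 13.
Augment Plant→a→c→d→City: bottleneck 1, flow now 14.
No augmenting path remains; maximum flow = 14.
In the residual graph, reachable from Plant: {Plant}.
Min-cut edges: Plant→a (14); capacity 14 = 14.
This cut is saturated, so no flow can exceed 14.

14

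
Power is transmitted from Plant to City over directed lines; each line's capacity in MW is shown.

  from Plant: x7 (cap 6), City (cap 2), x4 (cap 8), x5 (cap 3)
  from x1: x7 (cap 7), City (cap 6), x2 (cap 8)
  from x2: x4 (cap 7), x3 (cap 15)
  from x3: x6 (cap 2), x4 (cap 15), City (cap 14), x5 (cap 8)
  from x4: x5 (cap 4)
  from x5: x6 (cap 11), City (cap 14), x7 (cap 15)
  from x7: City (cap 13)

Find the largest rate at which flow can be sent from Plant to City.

15

Augment Plant→City: bottleneck 2, flow now 2.
Augment Plant→x5→City: bottleneck 3, flow now 5.
Augment Plant→x7→City: bottleneck 6, flow now 11.
Augment Plant→x4→x5→City: bottleneck 4, flow now 15.
No augmenting path remains; maximum flow = 15.
In the residual graph, reachable from Plant: {Plant, x4}.
Min-cut edges: Plant→x5 (3), Plant→x7 (6), Plant→City (2), x4→x5 (4); capacity 3 + 6 + 2 + 4 = 15.
This cut is saturated, so no flow can exceed 15.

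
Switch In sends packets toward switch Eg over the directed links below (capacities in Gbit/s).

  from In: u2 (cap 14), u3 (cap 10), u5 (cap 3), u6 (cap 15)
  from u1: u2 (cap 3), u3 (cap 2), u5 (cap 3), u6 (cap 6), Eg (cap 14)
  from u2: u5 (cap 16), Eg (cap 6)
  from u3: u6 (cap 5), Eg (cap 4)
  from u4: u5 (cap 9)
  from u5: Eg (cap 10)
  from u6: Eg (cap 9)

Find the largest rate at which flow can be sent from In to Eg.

29

Augment In→u2→Eg: bottleneck 6, flow now 6.
Augment In→u3→Eg: bottleneck 4, flow now 10.
Augment In→u5→Eg: bottleneck 3, flow now 13.
Augment In→u6→Eg: bottleneck 9, flow now 22.
Augment In→u2→u5→Eg: bottleneck 7, flow now 29.
No augmenting path remains; maximum flow = 29.
In the residual graph, reachable from In: {In, u2, u3, u5, u6}.
Min-cut edges: u2→Eg (6), u3→Eg (4), u5→Eg (10), u6→Eg (9); capacity 6 + 4 + 10 + 9 = 29.
This cut is saturated, so no flow can exceed 29.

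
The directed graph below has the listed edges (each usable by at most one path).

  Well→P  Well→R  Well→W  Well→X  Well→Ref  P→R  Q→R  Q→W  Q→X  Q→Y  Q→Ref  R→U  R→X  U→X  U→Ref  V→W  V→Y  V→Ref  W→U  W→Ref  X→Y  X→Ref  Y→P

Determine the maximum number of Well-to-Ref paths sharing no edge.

Assign every edge capacity 1; by Menger, the answer equals the max flow.
Path Well→Ref (+1); total 1.
Path Well→W→Ref (+1); total 2.
Path Well→X→Ref (+1); total 3.
Path Well→R→U→Ref (+1); total 4.
No residual Well→Ref path; max flow = 4.
Certifying cut of size 4: {R→U, Well→Ref, Well→W, X→Ref}.

4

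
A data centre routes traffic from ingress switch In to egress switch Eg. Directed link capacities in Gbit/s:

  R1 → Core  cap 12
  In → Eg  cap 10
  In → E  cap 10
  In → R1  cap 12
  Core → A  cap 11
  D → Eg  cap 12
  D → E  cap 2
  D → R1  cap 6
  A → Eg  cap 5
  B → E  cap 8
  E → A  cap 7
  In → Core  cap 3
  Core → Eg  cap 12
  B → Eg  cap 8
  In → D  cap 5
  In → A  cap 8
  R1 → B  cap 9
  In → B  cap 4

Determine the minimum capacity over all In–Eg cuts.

Augment In→Eg: bottleneck 10, flow now 10.
Augment In→D→Eg: bottleneck 5, flow now 15.
Augment In→B→Eg: bottleneck 4, flow now 19.
Augment In→Core→Eg: bottleneck 3, flow now 22.
Augment In→A→Eg: bottleneck 5, flow now 27.
Augment In→R1→B→Eg: bottleneck 4, flow now 31.
Augment In→R1→Core→Eg: bottleneck 8, flow now 39.
No augmenting path remains; maximum flow = 39.
By max-flow min-cut, the minimum cut capacity equals the max flow.
In the residual graph, reachable from In: {In, E, A}.
Min-cut edges: In→D (5), In→R1 (12), In→B (4), In→Core (3), In→Eg (10), A→Eg (5); capacity 5 + 12 + 4 + 3 + 10 + 5 = 39.

39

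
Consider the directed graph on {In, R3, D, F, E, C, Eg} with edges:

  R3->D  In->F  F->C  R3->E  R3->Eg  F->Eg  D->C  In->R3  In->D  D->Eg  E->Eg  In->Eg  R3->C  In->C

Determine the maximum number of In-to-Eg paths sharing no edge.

Assign every edge capacity 1; by Menger, the answer equals the max flow.
Path In→Eg (+1); total 1.
Path In→R3→Eg (+1); total 2.
Path In→D→Eg (+1); total 3.
Path In→F→Eg (+1); total 4.
No residual In→Eg path; max flow = 4.
Certifying cut of size 4: {In→D, In→Eg, In→F, In→R3}.

4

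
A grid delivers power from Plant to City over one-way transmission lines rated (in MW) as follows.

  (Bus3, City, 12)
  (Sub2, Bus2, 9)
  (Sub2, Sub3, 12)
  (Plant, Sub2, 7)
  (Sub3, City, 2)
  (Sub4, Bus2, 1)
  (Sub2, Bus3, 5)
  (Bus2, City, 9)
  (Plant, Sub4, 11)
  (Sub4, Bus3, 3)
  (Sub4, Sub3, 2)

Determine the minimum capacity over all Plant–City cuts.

13

Augment Plant→Sub2→Bus2→City: bottleneck 7, flow now 7.
Augment Plant→Sub4→Bus2→City: bottleneck 1, flow now 8.
Augment Plant→Sub4→Bus3→City: bottleneck 3, flow now 11.
Augment Plant→Sub4→Sub3→City: bottleneck 2, flow now 13.
No augmenting path remains; maximum flow = 13.
By max-flow min-cut, the minimum cut capacity equals the max flow.
In the residual graph, reachable from Plant: {Plant, Sub4}.
Min-cut edges: Plant→Sub2 (7), Sub4→Bus2 (1), Sub4→Bus3 (3), Sub4→Sub3 (2); capacity 7 + 1 + 3 + 2 = 13.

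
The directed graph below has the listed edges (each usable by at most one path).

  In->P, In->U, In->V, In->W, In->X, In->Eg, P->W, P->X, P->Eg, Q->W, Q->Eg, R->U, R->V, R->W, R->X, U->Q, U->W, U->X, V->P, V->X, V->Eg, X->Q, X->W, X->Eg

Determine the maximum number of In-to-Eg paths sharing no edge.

Assign every edge capacity 1; by Menger, the answer equals the max flow.
Path In→Eg (+1); total 1.
Path In→P→Eg (+1); total 2.
Path In→V→Eg (+1); total 3.
Path In→X→Eg (+1); total 4.
Path In→U→Q→Eg (+1); total 5.
No residual In→Eg path; max flow = 5.
Certifying cut of size 5: {In→Eg, In→P, In→U, In→V, In→X}.

5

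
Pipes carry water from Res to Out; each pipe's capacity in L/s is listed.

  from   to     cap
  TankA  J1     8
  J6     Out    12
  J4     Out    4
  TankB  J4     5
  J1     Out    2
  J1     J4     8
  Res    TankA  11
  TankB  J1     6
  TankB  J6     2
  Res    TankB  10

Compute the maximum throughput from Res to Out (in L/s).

8

Augment Res→TankB→J1→Out: bottleneck 2, flow now 2.
Augment Res→TankB→J4→Out: bottleneck 4, flow now 6.
Augment Res→TankB→J6→Out: bottleneck 2, flow now 8.
No augmenting path remains; maximum flow = 8.
In the residual graph, reachable from Res: {Res, TankB, TankA, J1, J4}.
Min-cut edges: TankB→J6 (2), J1→Out (2), J4→Out (4); capacity 2 + 2 + 4 = 8.
This cut is saturated, so no flow can exceed 8.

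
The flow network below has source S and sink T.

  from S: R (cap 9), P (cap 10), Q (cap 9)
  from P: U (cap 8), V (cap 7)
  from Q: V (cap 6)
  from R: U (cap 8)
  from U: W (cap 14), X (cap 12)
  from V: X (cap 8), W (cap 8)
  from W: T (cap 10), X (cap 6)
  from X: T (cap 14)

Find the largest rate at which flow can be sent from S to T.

Augment S→P→U→W→T: bottleneck 8, flow now 8.
Augment S→P→V→W→T: bottleneck 2, flow now 10.
Augment S→Q→V→X→T: bottleneck 6, flow now 16.
Augment S→R→U→X→T: bottleneck 8, flow now 24.
No augmenting path remains; maximum flow = 24.
In the residual graph, reachable from S: {S, Q, R}.
Min-cut edges: S→P (10), Q→V (6), R→U (8); capacity 10 + 6 + 8 = 24.
This cut is saturated, so no flow can exceed 24.

24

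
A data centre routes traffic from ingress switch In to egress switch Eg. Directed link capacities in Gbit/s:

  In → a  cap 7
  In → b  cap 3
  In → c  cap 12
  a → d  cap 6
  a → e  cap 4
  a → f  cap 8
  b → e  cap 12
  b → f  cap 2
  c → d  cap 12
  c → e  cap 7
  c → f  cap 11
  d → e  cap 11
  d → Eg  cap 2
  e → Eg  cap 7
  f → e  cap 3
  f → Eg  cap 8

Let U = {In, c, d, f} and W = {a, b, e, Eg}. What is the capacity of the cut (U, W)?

Edges leaving {In, c, d, f}: In→a (7), In→b (3), c→e (7), d→e (11), d→Eg (2), f→e (3), f→Eg (8).
Cut capacity = 7 + 3 + 7 + 11 + 2 + 3 + 8 = 41.

41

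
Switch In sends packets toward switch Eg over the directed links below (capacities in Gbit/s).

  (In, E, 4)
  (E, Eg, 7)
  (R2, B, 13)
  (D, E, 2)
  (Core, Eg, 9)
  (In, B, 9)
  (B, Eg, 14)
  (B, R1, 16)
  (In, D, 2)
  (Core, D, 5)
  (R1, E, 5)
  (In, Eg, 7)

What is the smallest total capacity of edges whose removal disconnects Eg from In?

Augment In→Eg: bottleneck 7, flow now 7.
Augment In→B→Eg: bottleneck 9, flow now 16.
Augment In→E→Eg: bottleneck 4, flow now 20.
Augment In→D→E→Eg: bottleneck 2, flow now 22.
No augmenting path remains; maximum flow = 22.
By max-flow min-cut, the minimum cut capacity equals the max flow.
In the residual graph, reachable from In: {In}.
Min-cut edges: In→B (9), In→D (2), In→E (4), In→Eg (7); capacity 9 + 2 + 4 + 7 = 22.

22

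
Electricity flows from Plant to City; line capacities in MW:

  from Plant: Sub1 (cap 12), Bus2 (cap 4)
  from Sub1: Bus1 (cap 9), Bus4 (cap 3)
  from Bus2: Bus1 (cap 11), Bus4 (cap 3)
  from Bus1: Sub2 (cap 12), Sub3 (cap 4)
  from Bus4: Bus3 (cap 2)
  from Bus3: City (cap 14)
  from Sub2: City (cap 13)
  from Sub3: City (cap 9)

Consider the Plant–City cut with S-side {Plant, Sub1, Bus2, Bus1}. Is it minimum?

Given cut capacity: 3 + 3 + 12 + 4 = 22.
Augment Plant→Sub1→Bus1→Sub2→City: bottleneck 9, flow now 9.
Augment Plant→Sub1→Bus4→Bus3→City: bottleneck 2, flow now 11.
Augment Plant→Bus2→Bus1→Sub2→City: bottleneck 3, flow now 14.
Augment Plant→Bus2→Bus1→Sub3→City: bottleneck 1, flow now 15.
No augmenting path remains; maximum flow = 15.
In the residual graph, reachable from Plant: {Plant, Sub1, Bus4}.
Min-cut edges: Plant→Bus2 (4), Sub1→Bus1 (9), Bus4→Bus3 (2); capacity 4 + 9 + 2 = 15.
Cut capacity 22 exceeds the max flow 15, so it is not minimum.

No — its capacity is 22, but the minimum cut has capacity 15.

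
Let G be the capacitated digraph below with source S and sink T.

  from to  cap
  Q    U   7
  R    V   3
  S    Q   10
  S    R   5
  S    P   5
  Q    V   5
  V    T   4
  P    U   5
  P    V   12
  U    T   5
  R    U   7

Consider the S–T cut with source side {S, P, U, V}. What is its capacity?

24

Edges leaving {S, P, U, V}: S→Q (10), S→R (5), U→T (5), V→T (4).
Cut capacity = 10 + 5 + 5 + 4 = 24.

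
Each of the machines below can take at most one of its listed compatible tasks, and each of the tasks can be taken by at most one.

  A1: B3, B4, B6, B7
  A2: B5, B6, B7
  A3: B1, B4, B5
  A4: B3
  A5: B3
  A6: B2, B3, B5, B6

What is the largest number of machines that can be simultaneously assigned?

5

Unit-capacity flow: source→left, listed edges, right→sink; max matching = max flow.
Augmenting path A1→B3 (+1); matched 1.
Augmenting path A2→B5 (+1); matched 2.
Augmenting path A3→B1 (+1); matched 3.
Augmenting path A6→B2 (+1); matched 4.
Augmenting path A4→B3→A1→B4 (+1); matched 5.
No augmenting path remains; maximum matching = 5.
König certificate: {A1, A2, A3, A6, B3} is a vertex cover of size 5 (every listed pair touches it), so no matching can be larger.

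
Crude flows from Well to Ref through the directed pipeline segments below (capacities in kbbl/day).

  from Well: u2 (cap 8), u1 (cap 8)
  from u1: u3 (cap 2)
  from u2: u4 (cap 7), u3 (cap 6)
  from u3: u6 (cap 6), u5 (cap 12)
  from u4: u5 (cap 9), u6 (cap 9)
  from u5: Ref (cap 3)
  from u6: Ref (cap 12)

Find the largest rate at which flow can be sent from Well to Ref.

10

Augment Well→u1→u3→u5→Ref: bottleneck 2, flow now 2.
Augment Well→u2→u3→u5→Ref: bottleneck 1, flow now 3.
Augment Well→u2→u3→u6→Ref: bottleneck 5, flow now 8.
Augment Well→u2→u4→u6→Ref: bottleneck 2, flow now 10.
No augmenting path remains; maximum flow = 10.
In the residual graph, reachable from Well: {Well, u1}.
Min-cut edges: Well→u2 (8), u1→u3 (2); capacity 8 + 2 = 10.
This cut is saturated, so no flow can exceed 10.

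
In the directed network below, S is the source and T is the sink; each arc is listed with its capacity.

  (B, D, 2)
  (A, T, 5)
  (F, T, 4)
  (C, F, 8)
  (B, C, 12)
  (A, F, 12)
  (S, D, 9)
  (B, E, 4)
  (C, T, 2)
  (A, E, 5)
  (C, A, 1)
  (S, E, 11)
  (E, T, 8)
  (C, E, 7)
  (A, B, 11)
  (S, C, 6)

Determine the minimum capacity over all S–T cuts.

Augment S→C→T: bottleneck 2, flow now 2.
Augment S→E→T: bottleneck 8, flow now 10.
Augment S→C→A→T: bottleneck 1, flow now 11.
Augment S→C→F→T: bottleneck 3, flow now 14.
No augmenting path remains; maximum flow = 14.
By max-flow min-cut, the minimum cut capacity equals the max flow.
In the residual graph, reachable from S: {S, D, E}.
Min-cut edges: S→C (6), E→T (8); capacity 6 + 8 = 14.

14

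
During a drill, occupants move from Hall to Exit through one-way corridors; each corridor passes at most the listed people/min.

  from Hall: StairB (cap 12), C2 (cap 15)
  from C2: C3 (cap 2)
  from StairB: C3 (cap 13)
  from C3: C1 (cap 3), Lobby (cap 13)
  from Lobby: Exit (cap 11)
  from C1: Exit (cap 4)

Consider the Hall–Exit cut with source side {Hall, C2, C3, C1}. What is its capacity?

Edges leaving {Hall, C2, C3, C1}: Hall→StairB (12), C3→Lobby (13), C1→Exit (4).
Cut capacity = 12 + 13 + 4 = 29.

29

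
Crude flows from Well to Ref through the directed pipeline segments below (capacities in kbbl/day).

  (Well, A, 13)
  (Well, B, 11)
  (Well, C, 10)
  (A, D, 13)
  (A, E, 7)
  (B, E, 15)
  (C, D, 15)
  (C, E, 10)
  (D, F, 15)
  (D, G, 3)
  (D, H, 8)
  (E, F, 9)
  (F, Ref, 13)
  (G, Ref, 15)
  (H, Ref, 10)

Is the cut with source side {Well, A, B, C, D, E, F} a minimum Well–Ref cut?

Given cut capacity: 3 + 8 + 13 = 24.
Augment Well→A→D→F→Ref: bottleneck 13, flow now 13.
Augment Well→C→D→G→Ref: bottleneck 3, flow now 16.
Augment Well→C→D→H→Ref: bottleneck 7, flow now 23.
Augment Well→B→E→F→D→H→Ref: bottleneck 1, flow now 24. (uses reverse residual edge)
No augmenting path remains; maximum flow = 24.
Cut capacity 24 equals the max flow, so it is a minimum cut.

Yes — it is a minimum cut (capacity 24).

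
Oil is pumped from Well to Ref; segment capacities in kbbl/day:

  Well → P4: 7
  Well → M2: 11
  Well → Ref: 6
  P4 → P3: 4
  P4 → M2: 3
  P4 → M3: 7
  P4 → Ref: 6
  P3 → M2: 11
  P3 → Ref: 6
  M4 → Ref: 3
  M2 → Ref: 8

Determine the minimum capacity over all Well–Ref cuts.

21

Augment Well→Ref: bottleneck 6, flow now 6.
Augment Well→P4→Ref: bottleneck 6, flow now 12.
Augment Well→M2→Ref: bottleneck 8, flow now 20.
Augment Well→P4→P3→Ref: bottleneck 1, flow now 21.
No augmenting path remains; maximum flow = 21.
By max-flow min-cut, the minimum cut capacity equals the max flow.
In the residual graph, reachable from Well: {Well, M2}.
Min-cut edges: Well→P4 (7), Well→Ref (6), M2→Ref (8); capacity 7 + 6 + 8 = 21.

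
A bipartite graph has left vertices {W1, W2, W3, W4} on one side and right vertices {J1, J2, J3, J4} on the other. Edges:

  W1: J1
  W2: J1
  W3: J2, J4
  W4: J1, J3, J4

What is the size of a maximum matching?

3

Unit-capacity flow: source→left, listed edges, right→sink; max matching = max flow.
Augmenting path W1→J1 (+1); matched 1.
Augmenting path W3→J2 (+1); matched 2.
Augmenting path W4→J3 (+1); matched 3.
No augmenting path remains; maximum matching = 3.
König certificate: {W3, W4, J1} is a vertex cover of size 3 (every listed pair touches it), so no matching can be larger.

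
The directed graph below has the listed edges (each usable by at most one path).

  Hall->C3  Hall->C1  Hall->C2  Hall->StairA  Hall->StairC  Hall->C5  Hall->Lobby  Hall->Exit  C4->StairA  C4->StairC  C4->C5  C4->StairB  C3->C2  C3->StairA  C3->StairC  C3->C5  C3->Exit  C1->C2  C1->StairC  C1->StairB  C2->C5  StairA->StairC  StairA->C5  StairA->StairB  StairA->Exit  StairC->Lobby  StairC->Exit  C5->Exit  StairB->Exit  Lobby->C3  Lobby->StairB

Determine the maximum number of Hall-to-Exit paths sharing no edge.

6

Assign every edge capacity 1; by Menger, the answer equals the max flow.
Path Hall→Exit (+1); total 1.
Path Hall→C3→Exit (+1); total 2.
Path Hall→StairA→Exit (+1); total 3.
Path Hall→StairC→Exit (+1); total 4.
Path Hall→C5→Exit (+1); total 5.
Path Hall→C1→StairB→Exit (+1); total 6.
No residual Hall→Exit path; max flow = 6.
Certifying cut of size 6: {C3→Exit, C5→Exit, Hall→Exit, StairA→Exit, StairB→Exit, StairC→Exit}.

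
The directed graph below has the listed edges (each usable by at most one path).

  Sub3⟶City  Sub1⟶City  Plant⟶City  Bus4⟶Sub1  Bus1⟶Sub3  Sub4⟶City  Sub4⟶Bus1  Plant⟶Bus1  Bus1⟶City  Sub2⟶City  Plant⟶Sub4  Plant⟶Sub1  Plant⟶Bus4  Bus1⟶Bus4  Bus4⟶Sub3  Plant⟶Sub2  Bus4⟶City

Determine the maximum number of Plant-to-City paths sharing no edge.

6

Assign every edge capacity 1; by Menger, the answer equals the max flow.
Path Plant→City (+1); total 1.
Path Plant→Bus4→City (+1); total 2.
Path Plant→Sub4→City (+1); total 3.
Path Plant→Sub2→City (+1); total 4.
Path Plant→Bus1→City (+1); total 5.
Path Plant→Sub1→City (+1); total 6.
No residual Plant→City path; max flow = 6.
Certifying cut of size 6: {Plant→Bus1, Plant→Bus4, Plant→City, Plant→Sub1, Plant→Sub2, Plant→Sub4}.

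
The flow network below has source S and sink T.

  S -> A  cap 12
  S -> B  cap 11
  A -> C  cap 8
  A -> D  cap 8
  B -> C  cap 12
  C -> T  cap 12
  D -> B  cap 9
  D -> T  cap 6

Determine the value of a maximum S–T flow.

18

Augment S→A→C→T: bottleneck 8, flow now 8.
Augment S→A→D→T: bottleneck 4, flow now 12.
Augment S→B→C→T: bottleneck 4, flow now 16.
Augment S→B→C→A→D→T: bottleneck 2, flow now 18. (uses reverse residual edge)
No augmenting path remains; maximum flow = 18.
In the residual graph, reachable from S: {S, A, B, C, D}.
Min-cut edges: C→T (12), D→T (6); capacity 12 + 6 = 18.
This cut is saturated, so no flow can exceed 18.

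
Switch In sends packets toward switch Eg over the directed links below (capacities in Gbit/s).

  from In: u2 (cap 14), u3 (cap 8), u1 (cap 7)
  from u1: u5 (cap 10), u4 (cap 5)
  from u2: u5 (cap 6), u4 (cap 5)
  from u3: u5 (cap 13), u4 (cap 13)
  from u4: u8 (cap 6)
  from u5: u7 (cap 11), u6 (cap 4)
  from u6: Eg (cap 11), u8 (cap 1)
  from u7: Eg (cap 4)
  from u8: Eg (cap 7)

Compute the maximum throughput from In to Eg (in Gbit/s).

14

Augment In→u1→u4→u8→Eg: bottleneck 5, flow now 5.
Augment In→u1→u5→u6→Eg: bottleneck 2, flow now 7.
Augment In→u2→u4→u8→Eg: bottleneck 1, flow now 8.
Augment In→u2→u5→u6→Eg: bottleneck 2, flow now 10.
Augment In→u2→u5→u7→Eg: bottleneck 4, flow now 14.
No augmenting path remains; maximum flow = 14.
In the residual graph, reachable from In: {In, u1, u2, u3, u4, u5, u7}.
Min-cut edges: u4→u8 (6), u5→u6 (4), u7→Eg (4); capacity 6 + 4 + 4 = 14.
This cut is saturated, so no flow can exceed 14.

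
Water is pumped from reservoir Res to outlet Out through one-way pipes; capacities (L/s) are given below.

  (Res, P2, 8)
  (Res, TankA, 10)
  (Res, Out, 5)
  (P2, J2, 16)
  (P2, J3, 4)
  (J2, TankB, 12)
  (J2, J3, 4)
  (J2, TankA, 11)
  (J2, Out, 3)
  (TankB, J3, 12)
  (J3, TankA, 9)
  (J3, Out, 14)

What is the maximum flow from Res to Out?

13

Augment Res→Out: bottleneck 5, flow now 5.
Augment Res→P2→J2→Out: bottleneck 3, flow now 8.
Augment Res→P2→J3→Out: bottleneck 4, flow now 12.
Augment Res→P2→J2→J3→Out: bottleneck 1, flow now 13.
No augmenting path remains; maximum flow = 13.
In the residual graph, reachable from Res: {Res, TankA}.
Min-cut edges: Res→P2 (8), Res→Out (5); capacity 8 + 5 = 13.
This cut is saturated, so no flow can exceed 13.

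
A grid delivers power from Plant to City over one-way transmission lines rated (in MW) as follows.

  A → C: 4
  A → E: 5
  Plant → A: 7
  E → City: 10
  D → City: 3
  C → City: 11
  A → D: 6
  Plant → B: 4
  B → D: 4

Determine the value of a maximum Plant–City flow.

Augment Plant→A→C→City: bottleneck 4, flow now 4.
Augment Plant→A→D→City: bottleneck 3, flow now 7.
Augment Plant→B→D→A→E→City: bottleneck 3, flow now 10. (uses reverse residual edge)
No augmenting path remains; maximum flow = 10.
In the residual graph, reachable from Plant: {Plant, B, D}.
Min-cut edges: Plant→A (7), D→City (3); capacity 7 + 3 = 10.
This cut is saturated, so no flow can exceed 10.

10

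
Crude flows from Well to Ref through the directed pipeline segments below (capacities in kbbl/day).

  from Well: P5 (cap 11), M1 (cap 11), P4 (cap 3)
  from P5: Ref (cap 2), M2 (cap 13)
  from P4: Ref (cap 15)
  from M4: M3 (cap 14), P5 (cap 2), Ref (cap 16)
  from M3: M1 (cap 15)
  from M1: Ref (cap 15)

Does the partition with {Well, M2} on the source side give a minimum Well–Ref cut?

Given cut capacity: 11 + 3 + 11 = 25.
Augment Well→P5→Ref: bottleneck 2, flow now 2.
Augment Well→P4→Ref: bottleneck 3, flow now 5.
Augment Well→M1→Ref: bottleneck 11, flow now 16.
No augmenting path remains; maximum flow = 16.
In the residual graph, reachable from Well: {Well, P5, M2}.
Min-cut edges: Well→P4 (3), Well→M1 (11), P5→Ref (2); capacity 3 + 11 + 2 = 16.
Cut capacity 25 exceeds the max flow 16, so it is not minimum.

No — its capacity is 25, but the minimum cut has capacity 16.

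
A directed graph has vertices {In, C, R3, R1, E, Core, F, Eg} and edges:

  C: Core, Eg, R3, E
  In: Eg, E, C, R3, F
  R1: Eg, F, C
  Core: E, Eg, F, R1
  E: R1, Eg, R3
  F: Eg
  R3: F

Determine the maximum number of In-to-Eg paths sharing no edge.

Assign every edge capacity 1; by Menger, the answer equals the max flow.
Path In→Eg (+1); total 1.
Path In→C→Eg (+1); total 2.
Path In→E→Eg (+1); total 3.
Path In→F→Eg (+1); total 4.
No residual In→Eg path; max flow = 4.
Certifying cut of size 4: {F→Eg, In→C, In→E, In→Eg}.

4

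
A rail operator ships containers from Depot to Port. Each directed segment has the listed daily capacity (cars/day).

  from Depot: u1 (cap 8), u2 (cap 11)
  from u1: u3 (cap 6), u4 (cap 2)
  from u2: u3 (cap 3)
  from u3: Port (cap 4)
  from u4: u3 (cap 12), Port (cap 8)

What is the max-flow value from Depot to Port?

Augment Depot→u1→u3→Port: bottleneck 4, flow now 4.
Augment Depot→u1→u4→Port: bottleneck 2, flow now 6.
No augmenting path remains; maximum flow = 6.
In the residual graph, reachable from Depot: {Depot, u1, u2, u3}.
Min-cut edges: u1→u4 (2), u3→Port (4); capacity 2 + 4 = 6.
This cut is saturated, so no flow can exceed 6.

6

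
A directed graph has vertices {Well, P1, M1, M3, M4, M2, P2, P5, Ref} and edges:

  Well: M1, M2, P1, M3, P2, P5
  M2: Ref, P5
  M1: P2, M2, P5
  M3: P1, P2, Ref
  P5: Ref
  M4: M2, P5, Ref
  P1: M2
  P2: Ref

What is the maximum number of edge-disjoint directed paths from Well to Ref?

4

Assign every edge capacity 1; by Menger, the answer equals the max flow.
Path Well→M3→Ref (+1); total 1.
Path Well→M2→Ref (+1); total 2.
Path Well→P2→Ref (+1); total 3.
Path Well→P5→Ref (+1); total 4.
No residual Well→Ref path; max flow = 4.
Certifying cut of size 4: {M2→Ref, P2→Ref, P5→Ref, Well→M3}.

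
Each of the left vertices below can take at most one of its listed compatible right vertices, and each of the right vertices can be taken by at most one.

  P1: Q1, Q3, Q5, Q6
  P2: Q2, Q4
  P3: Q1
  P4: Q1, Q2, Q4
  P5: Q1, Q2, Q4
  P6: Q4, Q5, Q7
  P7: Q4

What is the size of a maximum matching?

Unit-capacity flow: source→left, listed edges, right→sink; max matching = max flow.
Augmenting path P1→Q1 (+1); matched 1.
Augmenting path P2→Q2 (+1); matched 2.
Augmenting path P4→Q4 (+1); matched 3.
Augmenting path P6→Q5 (+1); matched 4.
Augmenting path P3→Q1→P1→Q3 (+1); matched 5.
No augmenting path remains; maximum matching = 5.
König certificate: {P1, P6, Q1, Q2, Q4} is a vertex cover of size 5 (every listed pair touches it), so no matching can be larger.

5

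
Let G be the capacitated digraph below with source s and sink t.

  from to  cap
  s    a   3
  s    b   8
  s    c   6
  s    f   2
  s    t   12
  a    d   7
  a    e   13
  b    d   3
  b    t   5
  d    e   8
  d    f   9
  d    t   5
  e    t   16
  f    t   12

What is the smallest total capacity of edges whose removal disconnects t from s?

Augment s→t: bottleneck 12, flow now 12.
Augment s→b→t: bottleneck 5, flow now 17.
Augment s→f→t: bottleneck 2, flow now 19.
Augment s→a→d→t: bottleneck 3, flow now 22.
Augment s→b→d→t: bottleneck 2, flow now 24.
Augment s→b→d→e→t: bottleneck 1, flow now 25.
No augmenting path remains; maximum flow = 25.
By max-flow min-cut, the minimum cut capacity equals the max flow.
In the residual graph, reachable from s: {s, c}.
Min-cut edges: s→a (3), s→b (8), s→f (2), s→t (12); capacity 3 + 8 + 2 + 12 = 25.

25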